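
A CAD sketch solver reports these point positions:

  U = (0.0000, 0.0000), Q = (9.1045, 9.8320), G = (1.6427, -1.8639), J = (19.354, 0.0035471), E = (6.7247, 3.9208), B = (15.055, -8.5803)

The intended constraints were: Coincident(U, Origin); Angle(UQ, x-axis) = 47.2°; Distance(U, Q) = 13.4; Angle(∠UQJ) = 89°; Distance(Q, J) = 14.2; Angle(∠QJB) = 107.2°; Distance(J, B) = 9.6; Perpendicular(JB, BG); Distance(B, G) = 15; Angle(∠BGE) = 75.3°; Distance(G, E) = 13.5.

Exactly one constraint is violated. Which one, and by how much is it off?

Distance(G, E) = 13.5 — off by 5.80.

U = (0.00, 0.00) ✓; UQ at 47.20° ✓; |UQ| = 13.40 ✓; ∠UQJ = 89.00° ✓; |QJ| = 14.20 ✓; ∠QJB = 107.2° ✓; |JB| = 9.600 ✓; ∠(JB, BG) = 90.00° ✓; |BG| = 15.00 ✓; ∠BGE = 75.30° ✓; |GE| = 7.700 ✗.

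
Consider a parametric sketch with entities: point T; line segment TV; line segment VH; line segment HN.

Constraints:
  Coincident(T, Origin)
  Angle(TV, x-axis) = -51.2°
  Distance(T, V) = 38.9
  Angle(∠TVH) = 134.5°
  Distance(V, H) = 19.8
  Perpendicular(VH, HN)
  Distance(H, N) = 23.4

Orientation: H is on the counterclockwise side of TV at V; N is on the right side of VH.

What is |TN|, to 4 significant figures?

69.51

∠TVH = 134.5°, so VH runs at -51.2° + (180° − 134.5°) = -5.700° from the x-axis; with |VH| = 19.8, H = V + 19.8·(cos -5.700°, sin -5.700°) = (44.08, -32.28). VH ⟂ HN; with |HN| = 23.4 on the right of VH, N = H + 23.4·(-0.09932, -0.9951) = (41.75, -55.57). Then |TN| = |N − T| = 69.51.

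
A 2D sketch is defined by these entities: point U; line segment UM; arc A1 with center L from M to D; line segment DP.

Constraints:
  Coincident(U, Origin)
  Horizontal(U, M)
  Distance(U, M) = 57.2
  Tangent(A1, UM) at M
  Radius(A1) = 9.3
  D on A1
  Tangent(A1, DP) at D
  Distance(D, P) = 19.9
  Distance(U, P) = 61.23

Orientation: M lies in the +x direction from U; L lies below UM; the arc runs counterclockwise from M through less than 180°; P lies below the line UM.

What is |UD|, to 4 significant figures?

49.52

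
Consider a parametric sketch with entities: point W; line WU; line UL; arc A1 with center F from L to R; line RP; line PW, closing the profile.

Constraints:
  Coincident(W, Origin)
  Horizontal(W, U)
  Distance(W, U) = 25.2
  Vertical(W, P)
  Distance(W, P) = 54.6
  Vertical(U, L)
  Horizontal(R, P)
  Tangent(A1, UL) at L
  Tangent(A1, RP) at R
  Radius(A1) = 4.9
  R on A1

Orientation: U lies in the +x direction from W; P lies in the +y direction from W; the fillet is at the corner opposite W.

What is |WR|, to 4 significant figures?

58.25

The virtual corner opposite W is at (25.20, 54.60). A1 meets UL tangentially, so FL is at right angles to UL and tangency of A1 to RP means the radius FR is perpendicular to RP, with radius 4.9, so the center F sits 4.9 in from both sides at F = (20.30, 49.70). That places the tangent points at L = (25.20, 49.70) on UL and R = (20.30, 54.60) on RP. Then |WR| = |R − W| = 58.25.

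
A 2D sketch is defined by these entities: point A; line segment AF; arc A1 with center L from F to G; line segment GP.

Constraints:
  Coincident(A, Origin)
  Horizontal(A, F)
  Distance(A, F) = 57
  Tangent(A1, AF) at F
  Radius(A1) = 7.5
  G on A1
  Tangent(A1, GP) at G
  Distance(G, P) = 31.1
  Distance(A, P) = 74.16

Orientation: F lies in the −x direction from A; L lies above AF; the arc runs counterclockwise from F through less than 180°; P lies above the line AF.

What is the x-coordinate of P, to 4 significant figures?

-63.14

Checks: |LG| = 7.500 ✓; ∠(LG, GP) = 90.00° ✓; |GP| = 31.10 ✓; |AP| = 74.16 ✓.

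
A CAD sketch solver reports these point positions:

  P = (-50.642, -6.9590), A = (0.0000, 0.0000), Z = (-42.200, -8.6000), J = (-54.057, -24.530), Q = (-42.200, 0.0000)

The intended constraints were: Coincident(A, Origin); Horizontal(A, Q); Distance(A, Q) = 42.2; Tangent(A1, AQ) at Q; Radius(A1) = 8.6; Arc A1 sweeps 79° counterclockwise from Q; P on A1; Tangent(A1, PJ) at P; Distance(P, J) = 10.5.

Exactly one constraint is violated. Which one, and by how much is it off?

Distance(P, J) = 10.5 — off by 7.40.

A = (0.00, 0.00) ✓; A.y = 0.00, Q.y = 0.00 ✓; |AQ| = 42.20 ✓; ∠(ZQ, QA) = 90.00° ✓; |ZQ| = 8.600 ✓; bearing(Z→P) − bearing(Z→Q) = 79.00° ✓; |ZP| = 8.600 ✓; ∠(ZP, PJ) = 90.00° ✓; |PJ| = 17.90 ✗.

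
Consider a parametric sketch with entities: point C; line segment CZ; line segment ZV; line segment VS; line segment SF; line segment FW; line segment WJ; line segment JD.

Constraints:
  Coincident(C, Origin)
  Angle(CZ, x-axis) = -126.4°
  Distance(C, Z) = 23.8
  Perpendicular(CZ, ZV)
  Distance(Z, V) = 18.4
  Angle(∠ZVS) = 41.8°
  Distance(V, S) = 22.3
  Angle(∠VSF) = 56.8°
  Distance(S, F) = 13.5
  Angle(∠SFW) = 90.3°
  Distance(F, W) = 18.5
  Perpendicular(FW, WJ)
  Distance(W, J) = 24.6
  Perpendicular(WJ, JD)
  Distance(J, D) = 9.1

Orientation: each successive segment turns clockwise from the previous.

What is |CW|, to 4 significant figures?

30.95

∠VSF = 56.8° gives SF at -117.8° from the x-axis; with |SF| = 13.5, F = (-13.03, -18.08). ∠SFW = 90.3° gives FW at 152.5° from the x-axis; with |FW| = 18.5, W = (-29.44, -9.538). Then |CW| = |W − C| = 30.95.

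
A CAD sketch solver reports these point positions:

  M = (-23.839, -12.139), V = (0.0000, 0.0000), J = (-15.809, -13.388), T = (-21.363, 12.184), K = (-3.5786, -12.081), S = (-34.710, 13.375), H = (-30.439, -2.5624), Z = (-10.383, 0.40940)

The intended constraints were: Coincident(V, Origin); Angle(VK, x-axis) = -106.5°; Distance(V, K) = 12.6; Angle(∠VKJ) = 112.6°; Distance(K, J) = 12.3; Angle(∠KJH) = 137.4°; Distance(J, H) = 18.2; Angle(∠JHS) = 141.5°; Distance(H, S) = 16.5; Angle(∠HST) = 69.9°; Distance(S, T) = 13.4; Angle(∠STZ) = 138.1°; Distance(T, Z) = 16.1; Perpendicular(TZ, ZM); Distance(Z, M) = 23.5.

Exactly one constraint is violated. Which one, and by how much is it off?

Distance(Z, M) = 23.5 — off by 5.10.

V = (0.00, 0.00) ✓; VK at -106.5° ✓; |VK| = 12.60 ✓; ∠VKJ = 112.6° ✓; |KJ| = 12.30 ✓; ∠KJH = 137.4° ✓; |JH| = 18.20 ✓; ∠JHS = 141.5° ✓; |HS| = 16.50 ✓; ∠HST = 69.90° ✓; |ST| = 13.40 ✓; ∠STZ = 138.1° ✓; |TZ| = 16.10 ✓; ∠(TZ, ZM) = 90.00° ✓; |ZM| = 18.40 ✗.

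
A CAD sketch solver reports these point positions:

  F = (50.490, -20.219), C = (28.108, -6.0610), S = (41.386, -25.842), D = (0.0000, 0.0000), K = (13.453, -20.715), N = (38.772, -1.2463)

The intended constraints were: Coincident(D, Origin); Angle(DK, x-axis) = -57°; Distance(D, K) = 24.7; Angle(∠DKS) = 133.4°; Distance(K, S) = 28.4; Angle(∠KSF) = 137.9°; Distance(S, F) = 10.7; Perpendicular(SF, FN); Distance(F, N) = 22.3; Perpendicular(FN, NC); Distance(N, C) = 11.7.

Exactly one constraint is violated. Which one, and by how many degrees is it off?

Perpendicular(FN, NC) — off by 7.40°.

D = (0.00, 0.00) ✓; DK at -57.00° ✓; |DK| = 24.70 ✓; ∠DKS = 133.4° ✓; |KS| = 28.40 ✓; ∠KSF = 137.9° ✓; |SF| = 10.70 ✓; ∠(SF, FN) = 90.00° ✓; |FN| = 22.30 ✓; ∠(FN, NC) = 82.60° ✗; |NC| = 11.70 ✓.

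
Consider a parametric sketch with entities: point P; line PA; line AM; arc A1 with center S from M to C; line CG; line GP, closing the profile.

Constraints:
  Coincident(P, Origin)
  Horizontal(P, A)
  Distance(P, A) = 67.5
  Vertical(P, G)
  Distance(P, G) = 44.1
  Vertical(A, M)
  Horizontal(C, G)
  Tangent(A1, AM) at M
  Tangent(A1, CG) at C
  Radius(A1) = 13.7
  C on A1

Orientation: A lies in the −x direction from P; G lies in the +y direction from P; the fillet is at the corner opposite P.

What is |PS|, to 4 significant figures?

61.79

P is at the origin; P and A share the same y with |PA| = 67.5 and A on the −x side, so A = (-67.50, 0.000). PG is vertical with |PG| = 44.1 and G on the +y side, so G = (0.000, 44.10). The virtual corner opposite P is at (-67.50, 44.10). A1 meets AM tangentially, so SM is at right angles to AM and the tangent condition forces SC to be normal to CG, with radius 13.7, so the center S sits 13.7 in from both sides at S = (-53.80, 30.40). Then |PS| = |S − P| = 61.79.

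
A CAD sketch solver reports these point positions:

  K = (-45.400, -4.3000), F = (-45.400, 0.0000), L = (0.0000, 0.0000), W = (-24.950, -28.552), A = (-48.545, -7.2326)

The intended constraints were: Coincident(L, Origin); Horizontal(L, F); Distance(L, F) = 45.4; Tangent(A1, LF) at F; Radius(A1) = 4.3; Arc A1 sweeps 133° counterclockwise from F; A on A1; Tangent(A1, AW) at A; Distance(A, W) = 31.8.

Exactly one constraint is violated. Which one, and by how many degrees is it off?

Tangent(A1, AW) at A — off by 4.90°.

L = (0.00, 0.00) ✓; L.y = 0.00, F.y = 0.00 ✓; |LF| = 45.40 ✓; ∠(KF, FL) = 90.00° ✓; |KF| = 4.300 ✓; bearing(K→A) − bearing(K→F) = 133.0° ✓; |KA| = 4.300 ✓; ∠(KA, AW) = 85.10° ✗; |AW| = 31.80 ✓.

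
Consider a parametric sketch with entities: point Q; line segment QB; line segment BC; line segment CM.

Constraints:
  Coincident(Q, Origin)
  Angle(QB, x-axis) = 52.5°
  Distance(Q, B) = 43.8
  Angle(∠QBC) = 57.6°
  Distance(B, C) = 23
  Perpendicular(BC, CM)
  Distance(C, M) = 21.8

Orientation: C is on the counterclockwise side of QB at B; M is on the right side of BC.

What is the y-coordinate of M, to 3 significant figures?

58.5

∠QBC = 57.6°, so BC runs at 52.5° + (180° − 57.6°) = 175° from the x-axis; with |BC| = 23.0, C = B + 23.0·(cos 175°, sin 175°) = (3.75, 36.8). The perpendicularity gives CM at right angles to BC; with |CM| = 21.8 on the right of BC, M = C + 21.8·(0.0889, 0.996) = (5.69, 58.5). So M.y = 58.5.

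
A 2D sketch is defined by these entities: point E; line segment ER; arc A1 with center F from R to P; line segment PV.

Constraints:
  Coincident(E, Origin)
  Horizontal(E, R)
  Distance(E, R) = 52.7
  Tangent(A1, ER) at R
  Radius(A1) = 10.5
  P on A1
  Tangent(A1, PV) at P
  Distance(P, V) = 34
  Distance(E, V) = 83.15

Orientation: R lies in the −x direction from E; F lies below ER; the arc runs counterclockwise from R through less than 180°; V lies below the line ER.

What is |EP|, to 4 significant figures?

63.12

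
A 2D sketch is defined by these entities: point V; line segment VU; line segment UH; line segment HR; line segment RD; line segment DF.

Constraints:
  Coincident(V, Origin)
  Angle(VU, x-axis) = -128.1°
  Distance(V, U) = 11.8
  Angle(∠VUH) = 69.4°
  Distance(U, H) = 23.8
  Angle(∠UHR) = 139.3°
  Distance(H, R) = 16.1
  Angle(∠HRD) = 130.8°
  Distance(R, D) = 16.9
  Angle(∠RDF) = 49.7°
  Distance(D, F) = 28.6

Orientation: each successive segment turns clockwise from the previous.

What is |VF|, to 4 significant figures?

10.26

V is at the origin; VU runs at -128.1° with length 11.8, so U = (-7.281, -9.286). ∠VUH = 69.4° gives UH at 121.3° from the x-axis; with |UH| = 23.8, H = (-19.65, 11.05). ∠UHR = 139.3° gives HR at 80.60° from the x-axis; with |HR| = 16.1, R = (-17.02, 26.93). ∠HRD = 130.8° gives RD at 31.40° from the x-axis; with |RD| = 16.9, D = (-2.591, 35.74). ∠RDF = 49.7° gives DF at -98.90° from the x-axis; with |DF| = 28.6, F = (-7.016, 7.484). Then |VF| = |F − V| = 10.26.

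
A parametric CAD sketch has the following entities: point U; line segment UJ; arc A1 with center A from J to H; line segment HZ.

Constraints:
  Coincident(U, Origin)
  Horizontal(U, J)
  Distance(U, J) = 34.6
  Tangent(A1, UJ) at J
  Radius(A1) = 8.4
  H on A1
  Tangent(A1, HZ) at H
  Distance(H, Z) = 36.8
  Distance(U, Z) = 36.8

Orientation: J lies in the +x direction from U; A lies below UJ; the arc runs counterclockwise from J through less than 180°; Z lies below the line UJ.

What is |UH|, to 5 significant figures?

27.681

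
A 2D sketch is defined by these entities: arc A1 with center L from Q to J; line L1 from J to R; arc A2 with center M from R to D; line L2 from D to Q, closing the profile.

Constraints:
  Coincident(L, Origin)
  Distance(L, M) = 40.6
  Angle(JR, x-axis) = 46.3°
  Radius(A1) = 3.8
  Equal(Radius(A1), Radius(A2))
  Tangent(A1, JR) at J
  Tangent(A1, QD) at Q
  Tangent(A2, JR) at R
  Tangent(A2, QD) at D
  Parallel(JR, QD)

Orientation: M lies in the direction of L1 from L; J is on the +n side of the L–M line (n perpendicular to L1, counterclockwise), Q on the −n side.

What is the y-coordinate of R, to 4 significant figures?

31.98

The slot axis is L1's direction at 46.3°, so u = (cos 46.3°, sin 46.3°) = (0.6909, 0.7230) and n = (−sin 46.3°, cos 46.3°) = (-0.7230, 0.6909). L is at the origin and M lies 40.6 along u from L, so M = 40.6·u = (28.05, 29.35). Tangency of A1 to both parallel lines with radius 3.8 puts J and Q at L ± 3.8·n: J = (-2.747, 2.625), Q = (2.747, -2.625). Equal radii place R and D the same way about M: R = M + 3.8·n = (25.30, 31.98), D = M − 3.8·n = (30.80, 26.73). So R.y = 31.98.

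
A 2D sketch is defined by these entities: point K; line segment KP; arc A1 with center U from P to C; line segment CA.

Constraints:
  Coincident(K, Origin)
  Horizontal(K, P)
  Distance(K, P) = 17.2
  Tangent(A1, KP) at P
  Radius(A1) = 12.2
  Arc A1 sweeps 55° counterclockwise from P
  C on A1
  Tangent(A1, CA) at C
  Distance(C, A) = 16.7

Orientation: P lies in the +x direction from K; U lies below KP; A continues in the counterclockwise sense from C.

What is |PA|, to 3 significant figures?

27.2

K is at the origin; K and P share the same y with |KP| = 17.2 and P on the +x side, so P = (17.2, 0.00). The tangent condition forces UP to be normal to KP, so U = P + (0, -12.2) = (17.2, -12.2). On A1, P sits at bearing 90° from U; a 55° counterclockwise sweep puts C at bearing 145°, so C = U + 12.2·(cos 145°, sin 145°) = (7.21, -5.20). A1 meets CA tangentially, so UC is at right angles to CA, so CA runs along (−sin 145°, cos 145°); with |CA| = 16.7, A = (-2.37, -18.9). Then |PA| = |A − P| = 27.2.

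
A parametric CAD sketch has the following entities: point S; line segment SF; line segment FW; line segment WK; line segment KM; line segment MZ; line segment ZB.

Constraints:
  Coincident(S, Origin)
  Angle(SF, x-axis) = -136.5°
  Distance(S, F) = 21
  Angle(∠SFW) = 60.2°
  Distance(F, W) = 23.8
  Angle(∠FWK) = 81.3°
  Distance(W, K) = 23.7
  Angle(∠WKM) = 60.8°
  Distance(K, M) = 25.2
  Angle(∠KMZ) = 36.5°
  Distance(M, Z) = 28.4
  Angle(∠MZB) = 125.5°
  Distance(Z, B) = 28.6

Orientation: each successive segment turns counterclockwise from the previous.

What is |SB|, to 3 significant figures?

37.1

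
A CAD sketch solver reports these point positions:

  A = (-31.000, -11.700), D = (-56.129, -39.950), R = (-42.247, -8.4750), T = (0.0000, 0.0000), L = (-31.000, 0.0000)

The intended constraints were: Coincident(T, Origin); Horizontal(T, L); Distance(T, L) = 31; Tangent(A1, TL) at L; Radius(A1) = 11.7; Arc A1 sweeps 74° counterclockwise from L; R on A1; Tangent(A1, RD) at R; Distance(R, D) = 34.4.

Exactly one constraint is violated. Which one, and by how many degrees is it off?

Tangent(A1, RD) at R — off by 7.80°.

T = (0.00, 0.00) ✓; T.y = 0.00, L.y = 0.00 ✓; |TL| = 31.00 ✓; ∠(AL, LT) = 90.00° ✓; |AL| = 11.70 ✓; bearing(A→R) − bearing(A→L) = 74.00° ✓; |AR| = 11.70 ✓; ∠(AR, RD) = 97.80° ✗; |RD| = 34.40 ✓.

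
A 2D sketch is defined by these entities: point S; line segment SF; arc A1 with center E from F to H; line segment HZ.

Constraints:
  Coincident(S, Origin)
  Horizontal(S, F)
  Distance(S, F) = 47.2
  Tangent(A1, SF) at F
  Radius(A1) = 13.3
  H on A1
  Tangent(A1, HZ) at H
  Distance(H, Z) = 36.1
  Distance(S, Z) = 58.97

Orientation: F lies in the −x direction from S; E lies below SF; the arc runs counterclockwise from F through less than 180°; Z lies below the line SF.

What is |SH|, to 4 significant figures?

61.24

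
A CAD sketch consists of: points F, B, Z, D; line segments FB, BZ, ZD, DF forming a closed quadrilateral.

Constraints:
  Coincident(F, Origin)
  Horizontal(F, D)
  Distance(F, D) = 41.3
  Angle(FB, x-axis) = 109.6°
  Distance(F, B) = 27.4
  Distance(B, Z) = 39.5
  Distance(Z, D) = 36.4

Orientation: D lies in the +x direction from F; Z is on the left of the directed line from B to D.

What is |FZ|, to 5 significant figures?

45.221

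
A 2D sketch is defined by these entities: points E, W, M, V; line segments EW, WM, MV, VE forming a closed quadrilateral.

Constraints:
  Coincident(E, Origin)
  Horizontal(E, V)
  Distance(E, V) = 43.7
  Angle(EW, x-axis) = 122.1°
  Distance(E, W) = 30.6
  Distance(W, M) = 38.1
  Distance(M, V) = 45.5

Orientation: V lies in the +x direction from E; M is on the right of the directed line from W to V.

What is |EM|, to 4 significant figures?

8.996

E is at the origin; E and V share the same y with |EV| = 43.7 and V in +x, so V = (43.7, 0). EW runs at 122.1° with |EW| = 30.6, so W = (-16.26, 25.92). M is determined by |WM| = 38.1 and |MV| = 45.5 together: it lies at the intersection of circle(W, 38.1) and circle(V, 45.5). With |WV| = 65.32, the foot of the radical line on WV is 27.93 from W and the perpendicular offset is √(38.1² − 27.93²) = 25.92. Taking the right-of-WV solution: M = (-0.9112, -8.949).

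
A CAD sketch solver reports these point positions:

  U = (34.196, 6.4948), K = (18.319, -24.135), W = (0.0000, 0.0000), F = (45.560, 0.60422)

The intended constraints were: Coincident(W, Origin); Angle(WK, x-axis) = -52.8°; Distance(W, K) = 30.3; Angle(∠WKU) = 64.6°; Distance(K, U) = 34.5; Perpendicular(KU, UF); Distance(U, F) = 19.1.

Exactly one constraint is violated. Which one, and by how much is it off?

Distance(U, F) = 19.1 — off by 6.30.

W = (0.00, 0.00) ✓; WK at -52.80° ✓; |WK| = 30.30 ✓; ∠WKU = 64.60° ✓; |KU| = 34.50 ✓; ∠(KU, UF) = 90.00° ✓; |UF| = 12.80 ✗.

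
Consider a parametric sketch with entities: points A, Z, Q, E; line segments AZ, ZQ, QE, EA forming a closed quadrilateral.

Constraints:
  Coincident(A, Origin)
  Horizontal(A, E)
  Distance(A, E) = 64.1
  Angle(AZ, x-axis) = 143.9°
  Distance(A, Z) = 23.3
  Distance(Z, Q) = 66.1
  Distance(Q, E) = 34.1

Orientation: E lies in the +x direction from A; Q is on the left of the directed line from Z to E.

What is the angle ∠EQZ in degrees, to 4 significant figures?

109.9°

Checks: |ZQ| = 66.10 ✓; |QE| = 34.10 ✓.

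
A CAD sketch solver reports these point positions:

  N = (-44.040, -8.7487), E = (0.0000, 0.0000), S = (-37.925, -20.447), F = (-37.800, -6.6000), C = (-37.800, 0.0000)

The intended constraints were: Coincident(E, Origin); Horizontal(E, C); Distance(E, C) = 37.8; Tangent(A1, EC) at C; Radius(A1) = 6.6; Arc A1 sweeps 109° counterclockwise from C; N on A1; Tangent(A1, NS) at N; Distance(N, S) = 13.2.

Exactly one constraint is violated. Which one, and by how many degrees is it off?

Tangent(A1, NS) at N — off by 8.60°.

E = (0.00, 0.00) ✓; E.y = 0.00, C.y = 0.00 ✓; |EC| = 37.80 ✓; ∠(FC, CE) = 90.00° ✓; |FC| = 6.600 ✓; bearing(F→N) − bearing(F→C) = 109.0° ✓; |FN| = 6.600 ✓; ∠(FN, NS) = 81.40° ✗; |NS| = 13.20 ✓.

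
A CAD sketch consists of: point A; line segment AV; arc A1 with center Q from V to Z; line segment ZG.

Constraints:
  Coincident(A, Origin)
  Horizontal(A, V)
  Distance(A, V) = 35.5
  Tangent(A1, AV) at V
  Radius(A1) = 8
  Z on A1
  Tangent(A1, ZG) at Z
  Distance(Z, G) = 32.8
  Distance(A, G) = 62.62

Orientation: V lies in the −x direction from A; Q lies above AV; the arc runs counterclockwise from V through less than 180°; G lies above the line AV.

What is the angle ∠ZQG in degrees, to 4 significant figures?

76.29°

Checks: |QZ| = 8.000 ✓; ∠(QZ, ZG) = 90.00° ✓; |ZG| = 32.80 ✓; |AG| = 62.62 ✓.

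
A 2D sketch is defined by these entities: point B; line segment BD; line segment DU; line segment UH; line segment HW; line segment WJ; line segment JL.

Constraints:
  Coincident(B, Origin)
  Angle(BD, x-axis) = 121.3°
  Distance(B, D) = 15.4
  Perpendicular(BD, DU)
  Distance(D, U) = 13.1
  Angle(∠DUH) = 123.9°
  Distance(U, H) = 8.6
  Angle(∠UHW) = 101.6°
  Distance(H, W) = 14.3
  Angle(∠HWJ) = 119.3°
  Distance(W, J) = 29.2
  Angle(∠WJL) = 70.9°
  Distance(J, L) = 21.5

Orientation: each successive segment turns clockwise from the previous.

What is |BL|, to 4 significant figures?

24.87

B is at the origin; BD runs at 121.3° with length 15.4, so D = (-8.001, 13.16). The perpendicularity gives DU at right angles to BD, so DU runs at 31.30°; with |DU| = 13.1, U = (3.193, 19.96). ∠DUH = 123.9° gives UH at -24.80° from the x-axis; with |UH| = 8.6, H = (11.00, 16.36). ∠UHW = 101.6° gives HW at -103.2° from the x-axis; with |HW| = 14.3, W = (7.734, 2.435). ∠HWJ = 119.3° gives WJ at -163.9° from the x-axis; with |WJ| = 29.2, J = (-20.32, -5.663). ∠WJL = 70.9° gives JL at 87.00° from the x-axis; with |JL| = 21.5, L = (-19.20, 15.81). Then |BL| = |L − B| = 24.87.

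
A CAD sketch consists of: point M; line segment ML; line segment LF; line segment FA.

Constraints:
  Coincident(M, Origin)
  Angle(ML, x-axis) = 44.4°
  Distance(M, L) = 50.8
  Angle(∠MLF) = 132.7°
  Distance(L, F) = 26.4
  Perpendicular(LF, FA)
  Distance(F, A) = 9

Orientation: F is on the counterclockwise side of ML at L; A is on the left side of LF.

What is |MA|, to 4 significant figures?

67.12

M is at the origin; ML runs at 44.4° with length 50.8, so L = 50.8·(cos 44.4°, sin 44.4°) = (36.30, 35.54). ∠MLF = 132.7°, so LF runs at 44.4° + (180° − 132.7°) = 91.70° from the x-axis; with |LF| = 26.4, F = L + 26.4·(cos 91.70°, sin 91.70°) = (35.51, 61.93). LF is perpendicular to FA; with |FA| = 9.0 on the left of LF, A = F + 9.0·(-0.9996, -0.02967) = (26.52, 61.66). Then |MA| = |A − M| = 67.12.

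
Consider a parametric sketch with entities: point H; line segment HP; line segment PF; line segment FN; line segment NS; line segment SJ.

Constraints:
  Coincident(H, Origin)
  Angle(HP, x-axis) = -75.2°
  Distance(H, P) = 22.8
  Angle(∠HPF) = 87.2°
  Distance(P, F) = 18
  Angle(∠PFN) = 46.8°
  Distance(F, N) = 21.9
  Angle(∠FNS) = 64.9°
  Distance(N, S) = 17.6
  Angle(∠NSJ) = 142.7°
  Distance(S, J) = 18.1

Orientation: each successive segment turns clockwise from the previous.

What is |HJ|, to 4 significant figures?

40.60

H is at the origin; HP runs at -75.2° with length 22.8, so P = (5.824, -22.04). ∠HPF = 87.2° gives PF at -168.0° from the x-axis; with |PF| = 18.0, F = (-11.78, -25.79). ∠PFN = 46.8° gives FN at 58.80° from the x-axis; with |FN| = 21.9, N = (-0.4377, -7.054). ∠FNS = 64.9° gives NS at -56.30° from the x-axis; with |NS| = 17.6, S = (9.328, -21.70). ∠NSJ = 142.7° gives SJ at -93.60° from the x-axis; with |SJ| = 18.1, J = (8.191, -39.76). Then |HJ| = |J − H| = 40.60.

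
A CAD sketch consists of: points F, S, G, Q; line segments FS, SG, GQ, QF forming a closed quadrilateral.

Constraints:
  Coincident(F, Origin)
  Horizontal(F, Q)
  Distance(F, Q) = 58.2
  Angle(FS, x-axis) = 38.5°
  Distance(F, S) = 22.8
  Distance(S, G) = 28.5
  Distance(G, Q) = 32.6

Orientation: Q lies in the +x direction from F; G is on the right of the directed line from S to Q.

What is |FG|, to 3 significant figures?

30.7

Checks: |SG| = 28.50 ✓; |GQ| = 32.60 ✓.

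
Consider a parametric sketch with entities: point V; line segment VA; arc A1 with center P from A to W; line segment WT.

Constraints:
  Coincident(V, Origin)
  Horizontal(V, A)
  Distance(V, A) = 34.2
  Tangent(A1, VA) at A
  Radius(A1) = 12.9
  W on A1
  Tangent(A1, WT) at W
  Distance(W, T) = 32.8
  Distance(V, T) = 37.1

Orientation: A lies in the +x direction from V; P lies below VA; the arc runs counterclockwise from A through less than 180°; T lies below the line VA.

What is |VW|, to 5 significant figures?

23.773

V is at the origin; VA is horizontal with |VA| = 34.2 and A on the +x side, so A = (34.200, 0.0000). The tangent condition forces PA to be normal to VA, so P = A + (0, -12.9) = (34.200, -12.900). Since PW ⟂ WT (tangency), |PT| = √(12.9² + 32.8²) = 35.246 regardless of where W sits on A1. So T lies on both circle(V, 37.1) and circle(P, 35.246); the below-VA intersection is T = (7.8144, -36.268). W is the foot of the tangent from T: W = (22.706, -7.0432).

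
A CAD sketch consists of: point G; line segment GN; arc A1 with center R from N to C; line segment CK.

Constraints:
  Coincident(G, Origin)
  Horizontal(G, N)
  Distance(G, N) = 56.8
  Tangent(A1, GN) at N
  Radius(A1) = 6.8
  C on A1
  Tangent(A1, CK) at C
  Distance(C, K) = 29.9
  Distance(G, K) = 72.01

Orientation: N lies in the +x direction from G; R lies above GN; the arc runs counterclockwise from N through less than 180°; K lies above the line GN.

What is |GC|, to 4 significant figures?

64.00

Checks: G = (0.00, 0.00) ✓; |RC| = 6.800 ✓; ∠(RC, CK) = 90.00° ✓; |CK| = 29.90 ✓; |GK| = 72.01 ✓.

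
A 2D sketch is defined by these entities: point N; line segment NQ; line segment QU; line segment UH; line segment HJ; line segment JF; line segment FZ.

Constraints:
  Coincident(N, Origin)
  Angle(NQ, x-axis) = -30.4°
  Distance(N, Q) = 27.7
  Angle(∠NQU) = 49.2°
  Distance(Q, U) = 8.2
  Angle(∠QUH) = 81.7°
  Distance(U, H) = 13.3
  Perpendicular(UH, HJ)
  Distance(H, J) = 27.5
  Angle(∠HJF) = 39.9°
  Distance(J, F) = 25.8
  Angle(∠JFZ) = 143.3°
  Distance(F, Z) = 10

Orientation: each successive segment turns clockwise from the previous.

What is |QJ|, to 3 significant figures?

22.9

N is at the origin; NQ runs at -30.4° with length 27.7, so Q = (23.9, -14.0). ∠NQU = 49.2° gives QU at -161° from the x-axis; with |QU| = 8.2, U = (16.1, -16.7). ∠QUH = 81.7° gives UH at 100° from the x-axis; with |UH| = 13.3, H = (13.7, -3.58). The perpendicularity gives HJ at right angles to UH, so HJ runs at 10.5°; with |HJ| = 27.5, J = (40.7, 1.43). Then |QJ| = |J − Q| = 22.9.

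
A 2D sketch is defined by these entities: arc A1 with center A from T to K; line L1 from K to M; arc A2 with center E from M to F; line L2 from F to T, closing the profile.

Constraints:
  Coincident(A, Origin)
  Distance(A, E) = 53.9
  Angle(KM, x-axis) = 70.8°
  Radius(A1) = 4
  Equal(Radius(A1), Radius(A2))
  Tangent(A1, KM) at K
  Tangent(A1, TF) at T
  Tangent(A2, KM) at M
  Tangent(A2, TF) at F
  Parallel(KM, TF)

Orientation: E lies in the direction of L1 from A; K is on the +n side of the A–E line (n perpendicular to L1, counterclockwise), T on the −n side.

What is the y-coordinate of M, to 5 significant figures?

52.217

The slot axis is L1's direction at 70.8°, so u = (cos 70.8°, sin 70.8°) = (0.32887, 0.94438) and n = (−sin 70.8°, cos 70.8°) = (-0.94438, 0.32887). A is at the origin and E lies 53.9 along u from A, so E = 53.9·u = (17.726, 50.902). Tangency of A1 to both parallel lines with radius 4.0 puts K and T at A ± 4.0·n: K = (-3.7775, 1.3155), T = (3.7775, -1.3155). Equal radii place M and F the same way about E: M = E + 4.0·n = (13.948, 52.217), F = E − 4.0·n = (21.503, 49.586). So M.y = 52.217.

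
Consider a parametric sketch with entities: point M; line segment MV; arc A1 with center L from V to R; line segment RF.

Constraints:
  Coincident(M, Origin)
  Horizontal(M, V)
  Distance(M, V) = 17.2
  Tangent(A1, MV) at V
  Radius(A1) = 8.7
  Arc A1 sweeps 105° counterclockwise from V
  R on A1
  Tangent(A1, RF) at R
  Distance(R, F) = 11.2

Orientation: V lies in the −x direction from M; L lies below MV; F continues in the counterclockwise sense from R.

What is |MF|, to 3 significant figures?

31.5

M is at the origin; M and V share the same y with |MV| = 17.2 and V on the −x side, so V = (-17.2, 0.00). The tangent condition forces LV to be normal to MV, so L = V + (0, -8.7) = (-17.2, -8.70). On A1, V sits at bearing 90° from L; a 105° counterclockwise sweep puts R at bearing 195°, so R = L + 8.7·(cos 195°, sin 195°) = (-25.6, -11.0). Tangency of A1 to RF means the radius LR is perpendicular to RF, so RF runs along (−sin 195°, cos 195°); with |RF| = 11.2, F = (-22.7, -21.8). Then |MF| = |F − M| = 31.5.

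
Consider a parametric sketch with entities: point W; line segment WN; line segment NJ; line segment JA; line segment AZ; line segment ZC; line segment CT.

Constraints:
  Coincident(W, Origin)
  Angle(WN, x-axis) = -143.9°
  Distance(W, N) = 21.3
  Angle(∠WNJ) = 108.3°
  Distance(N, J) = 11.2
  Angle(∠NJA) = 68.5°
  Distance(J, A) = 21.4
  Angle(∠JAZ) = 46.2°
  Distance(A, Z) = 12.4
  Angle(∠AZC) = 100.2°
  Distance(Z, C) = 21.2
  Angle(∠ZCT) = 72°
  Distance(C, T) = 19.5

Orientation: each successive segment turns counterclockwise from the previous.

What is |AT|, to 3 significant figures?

18.5

∠AZC = 100.2° gives ZC at -107° from the x-axis; with |ZC| = 21.2, C = (-15.8, -28.4). ∠ZCT = 72.0° gives CT at 0.900° from the x-axis; with |CT| = 19.5, T = (3.73, -28.1). Then |AT| = |T − A| = 18.5.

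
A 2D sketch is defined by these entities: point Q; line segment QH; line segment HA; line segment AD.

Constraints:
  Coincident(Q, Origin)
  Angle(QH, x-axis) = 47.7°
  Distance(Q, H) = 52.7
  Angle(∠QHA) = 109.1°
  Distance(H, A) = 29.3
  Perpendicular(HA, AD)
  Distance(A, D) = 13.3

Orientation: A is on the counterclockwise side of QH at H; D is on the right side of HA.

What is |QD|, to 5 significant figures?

78.408

Q is at the origin; QH runs at 47.7° with length 52.7, so H = 52.7·(cos 47.7°, sin 47.7°) = (35.468, 38.979). ∠QHA = 109.1°, so HA runs at 47.7° + (180° − 109.1°) = 118.60° from the x-axis; with |HA| = 29.3, A = H + 29.3·(cos 118.60°, sin 118.60°) = (21.442, 64.703). HA ⟂ AD; with |AD| = 13.3 on the right of HA, D = A + 13.3·(0.87798, 0.47869) = (33.119, 71.070). Then |QD| = |D − Q| = 78.408.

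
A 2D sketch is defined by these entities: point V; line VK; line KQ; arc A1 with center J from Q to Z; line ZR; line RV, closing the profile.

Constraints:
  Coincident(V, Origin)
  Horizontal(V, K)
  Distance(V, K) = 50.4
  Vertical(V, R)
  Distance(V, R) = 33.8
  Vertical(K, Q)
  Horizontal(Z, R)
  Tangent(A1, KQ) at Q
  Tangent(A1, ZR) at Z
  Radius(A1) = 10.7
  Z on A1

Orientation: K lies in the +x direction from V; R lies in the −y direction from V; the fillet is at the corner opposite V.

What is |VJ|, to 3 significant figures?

45.9

V is at the origin; V and K share the same y with |VK| = 50.4 and K on the +x side, so K = (50.4, 0.00). VR is vertical with |VR| = 33.8 and R on the −y side, so R = (0.00, -33.8). The virtual corner opposite V is at (50.4, -33.8). Since A1 is tangent to KQ there, JQ ⟂ KQ and since A1 is tangent to ZR there, JZ ⟂ ZR, with radius 10.7, so the center J sits 10.7 in from both sides at J = (39.7, -23.1). Then |VJ| = |J − V| = 45.9.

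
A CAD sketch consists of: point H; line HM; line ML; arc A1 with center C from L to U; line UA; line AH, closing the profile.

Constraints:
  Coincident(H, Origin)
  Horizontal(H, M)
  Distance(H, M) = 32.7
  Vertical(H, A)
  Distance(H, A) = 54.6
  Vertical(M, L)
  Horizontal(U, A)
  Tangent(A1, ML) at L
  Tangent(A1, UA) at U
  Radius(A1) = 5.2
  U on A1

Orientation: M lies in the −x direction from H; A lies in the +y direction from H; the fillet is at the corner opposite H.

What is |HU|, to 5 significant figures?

61.134

H is at the origin; H and M share the same y with |HM| = 32.7 and M on the −x side, so M = (-32.700, 0.0000). HA is vertical with |HA| = 54.6 and A on the +y side, so A = (0.0000, 54.600). The virtual corner opposite H is at (-32.700, 54.600). A1 meets ML tangentially, so CL is at right angles to ML and the tangent condition forces CU to be normal to UA, with radius 5.2, so the center C sits 5.2 in from both sides at C = (-27.500, 49.400). That places the tangent points at L = (-32.700, 49.400) on ML and U = (-27.500, 54.600) on UA. Then |HU| = |U − H| = 61.134.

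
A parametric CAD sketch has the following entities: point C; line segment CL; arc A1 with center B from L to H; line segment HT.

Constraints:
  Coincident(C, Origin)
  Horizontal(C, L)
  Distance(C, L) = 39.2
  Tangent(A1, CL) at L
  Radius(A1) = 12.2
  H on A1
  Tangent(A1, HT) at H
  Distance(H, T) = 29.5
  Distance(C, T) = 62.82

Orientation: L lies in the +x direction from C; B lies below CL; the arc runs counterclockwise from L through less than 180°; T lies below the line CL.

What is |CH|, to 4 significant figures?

34.65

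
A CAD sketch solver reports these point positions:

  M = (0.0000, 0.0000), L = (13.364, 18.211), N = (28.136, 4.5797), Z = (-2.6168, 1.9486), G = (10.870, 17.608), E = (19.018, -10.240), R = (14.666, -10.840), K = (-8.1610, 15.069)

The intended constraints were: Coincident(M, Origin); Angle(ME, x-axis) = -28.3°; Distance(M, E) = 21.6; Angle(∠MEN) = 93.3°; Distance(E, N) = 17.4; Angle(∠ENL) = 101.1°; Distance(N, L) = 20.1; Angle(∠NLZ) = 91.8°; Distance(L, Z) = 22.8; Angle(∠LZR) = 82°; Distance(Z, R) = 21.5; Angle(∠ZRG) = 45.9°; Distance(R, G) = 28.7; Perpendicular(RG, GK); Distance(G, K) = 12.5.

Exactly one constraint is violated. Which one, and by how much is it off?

Distance(G, K) = 12.5 — off by 6.70.

M = (0.00, 0.00) ✓; ME at -28.30° ✓; |ME| = 21.60 ✓; ∠MEN = 93.30° ✓; |EN| = 17.40 ✓; ∠ENL = 101.1° ✓; |NL| = 20.10 ✓; ∠NLZ = 91.80° ✓; |LZ| = 22.80 ✓; ∠LZR = 82.00° ✓; |ZR| = 21.50 ✓; ∠ZRG = 45.90° ✓; |RG| = 28.70 ✓; ∠(RG, GK) = 90.00° ✓; |GK| = 19.20 ✗.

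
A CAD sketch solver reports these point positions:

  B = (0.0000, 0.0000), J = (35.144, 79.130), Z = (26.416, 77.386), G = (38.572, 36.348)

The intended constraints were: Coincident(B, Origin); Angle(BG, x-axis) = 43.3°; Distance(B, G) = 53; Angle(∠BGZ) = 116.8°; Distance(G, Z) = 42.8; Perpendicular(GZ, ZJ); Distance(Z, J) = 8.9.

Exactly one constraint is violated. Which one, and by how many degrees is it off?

Perpendicular(GZ, ZJ) — off by 5.20°.

B = (0.00, 0.00) ✓; BG at 43.30° ✓; |BG| = 53.00 ✓; ∠BGZ = 116.8° ✓; |GZ| = 42.80 ✓; ∠(GZ, ZJ) = 95.20° ✗; |ZJ| = 8.901 ✓.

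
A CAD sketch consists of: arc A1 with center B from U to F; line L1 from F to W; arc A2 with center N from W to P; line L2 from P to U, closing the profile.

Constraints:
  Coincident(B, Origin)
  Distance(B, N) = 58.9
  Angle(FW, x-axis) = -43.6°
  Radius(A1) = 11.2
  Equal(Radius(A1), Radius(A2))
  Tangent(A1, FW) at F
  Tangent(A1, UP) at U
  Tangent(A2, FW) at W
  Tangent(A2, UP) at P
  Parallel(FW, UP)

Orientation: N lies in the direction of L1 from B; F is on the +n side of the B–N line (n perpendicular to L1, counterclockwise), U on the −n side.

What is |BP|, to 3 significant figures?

60.0

The slot axis is L1's direction at -43.6°, so u = (cos -43.6°, sin -43.6°) = (0.724, -0.690) and n = (−sin -43.6°, cos -43.6°) = (0.690, 0.724). B is at the origin and N lies 58.9 along u from B, so N = 58.9·u = (42.7, -40.6). Tangency of A1 to both parallel lines with radius 11.2 puts F and U at B ± 11.2·n: F = (7.72, 8.11), U = (-7.72, -8.11). Equal radii place W and P the same way about N: W = N + 11.2·n = (50.4, -32.5), P = N − 11.2·n = (34.9, -48.7). Then |BP| = |P − B| = 60.0.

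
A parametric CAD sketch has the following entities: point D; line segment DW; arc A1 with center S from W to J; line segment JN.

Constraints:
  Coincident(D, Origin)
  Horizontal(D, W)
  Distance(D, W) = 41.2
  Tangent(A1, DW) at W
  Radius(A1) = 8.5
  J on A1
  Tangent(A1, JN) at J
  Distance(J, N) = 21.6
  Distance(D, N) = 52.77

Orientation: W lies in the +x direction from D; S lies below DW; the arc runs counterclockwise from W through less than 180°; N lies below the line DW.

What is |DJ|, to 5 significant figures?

35.502

Checks: |SJ| = 8.500 ✓; ∠(SJ, JN) = 90.00° ✓; |JN| = 21.60 ✓; |DN| = 52.77 ✓.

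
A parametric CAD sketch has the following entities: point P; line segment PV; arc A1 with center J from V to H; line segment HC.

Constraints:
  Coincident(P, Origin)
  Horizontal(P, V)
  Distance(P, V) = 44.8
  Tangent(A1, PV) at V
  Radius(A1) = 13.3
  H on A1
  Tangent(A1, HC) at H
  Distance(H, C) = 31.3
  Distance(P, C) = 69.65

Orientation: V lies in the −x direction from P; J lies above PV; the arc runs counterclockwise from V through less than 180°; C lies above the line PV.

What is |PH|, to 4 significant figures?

39.81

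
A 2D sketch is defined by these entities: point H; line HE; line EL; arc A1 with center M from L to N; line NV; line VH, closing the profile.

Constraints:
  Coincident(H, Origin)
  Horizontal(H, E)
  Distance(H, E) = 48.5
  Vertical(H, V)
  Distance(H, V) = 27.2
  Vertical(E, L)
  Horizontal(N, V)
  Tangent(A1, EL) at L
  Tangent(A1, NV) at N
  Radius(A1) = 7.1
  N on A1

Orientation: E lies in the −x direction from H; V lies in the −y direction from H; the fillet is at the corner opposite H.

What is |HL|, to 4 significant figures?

52.50

H is at the origin; HE is horizontal with |HE| = 48.5 and E on the −x side, so E = (-48.50, 0.000). HV is vertical with |HV| = 27.2 and V on the −y side, so V = (0.000, -27.20). The virtual corner opposite H is at (-48.50, -27.20). Tangency of A1 to EL means the radius ML is perpendicular to EL and the tangent condition forces MN to be normal to NV, with radius 7.1, so the center M sits 7.1 in from both sides at M = (-41.40, -20.10). That places the tangent points at L = (-48.50, -20.10) on EL and N = (-41.40, -27.20) on NV. Then |HL| = |L − H| = 52.50.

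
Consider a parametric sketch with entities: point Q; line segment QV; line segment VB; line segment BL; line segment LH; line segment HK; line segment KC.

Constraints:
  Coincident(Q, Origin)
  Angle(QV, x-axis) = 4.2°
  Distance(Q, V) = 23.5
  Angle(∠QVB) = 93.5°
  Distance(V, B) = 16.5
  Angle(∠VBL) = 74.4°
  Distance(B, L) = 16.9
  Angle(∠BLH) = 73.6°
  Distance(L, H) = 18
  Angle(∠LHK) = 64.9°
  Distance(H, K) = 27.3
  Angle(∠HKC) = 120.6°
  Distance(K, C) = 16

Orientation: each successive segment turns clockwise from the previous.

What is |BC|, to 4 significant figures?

17.46

Q is at the origin; QV runs at 4.2° with length 23.5, so V = (23.44, 1.721). ∠QVB = 93.5° gives VB at -82.30° from the x-axis; with |VB| = 16.5, B = (25.65, -14.63). ∠VBL = 74.4° gives BL at 172.1° from the x-axis; with |BL| = 16.9, L = (8.908, -12.31). ∠BLH = 73.6° gives LH at 65.70° from the x-axis; with |LH| = 18.0, H = (16.32, 4.098). ∠LHK = 64.9° gives HK at -49.40° from the x-axis; with |HK| = 27.3, K = (34.08, -16.63). ∠HKC = 120.6° gives KC at -108.8° from the x-axis; with |KC| = 16.0, C = (28.93, -31.78). Then |BC| = |C − B| = 17.46.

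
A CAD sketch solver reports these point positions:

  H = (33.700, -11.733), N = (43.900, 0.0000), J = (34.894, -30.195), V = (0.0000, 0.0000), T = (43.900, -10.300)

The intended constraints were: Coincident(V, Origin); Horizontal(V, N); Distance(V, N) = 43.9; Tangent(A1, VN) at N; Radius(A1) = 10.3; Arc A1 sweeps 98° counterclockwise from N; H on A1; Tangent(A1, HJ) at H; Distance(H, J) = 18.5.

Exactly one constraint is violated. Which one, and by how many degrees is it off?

Tangent(A1, HJ) at H — off by 4.30°.

V = (0.00, 0.00) ✓; V.y = 0.00, N.y = 0.00 ✓; |VN| = 43.90 ✓; ∠(TN, NV) = 90.00° ✓; |TN| = 10.30 ✓; bearing(T→H) − bearing(T→N) = 98.00° ✓; |TH| = 10.30 ✓; ∠(TH, HJ) = 94.30° ✗; |HJ| = 18.50 ✓.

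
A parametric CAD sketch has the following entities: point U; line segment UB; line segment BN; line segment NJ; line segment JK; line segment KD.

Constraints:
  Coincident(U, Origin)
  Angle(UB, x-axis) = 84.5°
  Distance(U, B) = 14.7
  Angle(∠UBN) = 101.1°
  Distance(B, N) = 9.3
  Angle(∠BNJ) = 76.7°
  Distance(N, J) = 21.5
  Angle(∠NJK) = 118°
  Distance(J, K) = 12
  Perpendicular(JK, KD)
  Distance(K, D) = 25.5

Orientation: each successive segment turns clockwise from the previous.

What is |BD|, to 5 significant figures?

13.742

U is at the origin; UB runs at 84.5° with length 14.7, so B = (1.4089, 14.632). ∠UBN = 101.1° gives BN at 5.6000° from the x-axis; with |BN| = 9.3, N = (10.665, 15.540). ∠BNJ = 76.7° gives NJ at -97.700° from the x-axis; with |NJ| = 21.5, J = (7.7838, -5.7663). ∠NJK = 118.0° gives JK at -159.70° from the x-axis; with |JK| = 12.0, K = (-3.4708, -9.9295). JK is perpendicular to KD, so KD runs at 110.30°; with |KD| = 25.5, D = (-12.318, 13.987). Then |BD| = |D − B| = 13.742.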